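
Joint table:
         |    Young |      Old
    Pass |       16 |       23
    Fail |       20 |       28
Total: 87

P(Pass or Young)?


P(Pass∨Young) = P(Pass) + P(Young) - P(Pass∧Young)
= (39 + 36 - 16)/87 = 59/87

P = 59/87 ≈ 67.82%


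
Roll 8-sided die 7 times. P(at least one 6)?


P(no 6)^7 = (7/8)^7 = 823543/2097152
P(≥1) = 1 - 823543/2097152 = 1273609/2097152

P = 1273609/2097152 ≈ 60.73%


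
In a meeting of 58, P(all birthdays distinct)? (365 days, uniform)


P(all different) = Π(365-i)/365 for i=0..57
= (365/365)×(364/365)×...×(308/365)
= 0.008335

P ≈ 0.0083 ≈ 0.83%


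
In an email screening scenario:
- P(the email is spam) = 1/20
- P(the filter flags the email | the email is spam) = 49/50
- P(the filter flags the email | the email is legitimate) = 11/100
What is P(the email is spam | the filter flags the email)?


Using Bayes' theorem:
P(A|B) = P(B|A)·P(A) / P(B)

P(the filter flags the email) = 49/50 × 1/20 + 11/100 × 19/20
= 49/1000 + 209/2000 = 307/2000

P(the email is spam|the filter flags the email) = (49/1000) / (307/2000) = 98/307

P(the email is spam|the filter flags the email) = 98/307 ≈ 31.92%


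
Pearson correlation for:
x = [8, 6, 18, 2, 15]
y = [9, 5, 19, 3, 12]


n=5, Σx=49, Σy=48, Σxy=630, Σx²=653, Σy²=620
r = (5×630 - 49×48)/√((5×653 - 49²)(5×620 - 48²))
= 798/√(864×796) = 798/√687744 ≈ 798/829.3033 ≈ 0.9623

r ≈ 0.9623


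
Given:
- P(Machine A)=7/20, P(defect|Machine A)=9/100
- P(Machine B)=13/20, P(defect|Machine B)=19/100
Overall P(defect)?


P(B) = Σ P(B|Aᵢ)×P(Aᵢ)
  9/100×7/20 = 63/2000
  19/100×13/20 = 247/2000
Sum = 31/200

P(defect) = 31/200 ≈ 15.50%


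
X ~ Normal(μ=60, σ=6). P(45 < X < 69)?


z₁=(45-60)/6=-2.5, z₂=(69-60)/6=1.5
P = Φ(1.5) - Φ(-2.5) = 0.933193 - 0.006210 = 0.926983 ≈ 0.9270

P(45 < X < 69) ≈ 0.9270


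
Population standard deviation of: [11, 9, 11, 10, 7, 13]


Mean = 61/6
  (11-61/6)²=25/36
  (9-61/6)²=49/36
  (11-61/6)²=25/36
  (10-61/6)²=1/36
  (7-61/6)²=361/36
  (13-61/6)²=289/36
Σ(x-μ)² = 125/6
σ² = (125/6)/6 = 125/36

σ = √(125/36) ≈ 1.8634


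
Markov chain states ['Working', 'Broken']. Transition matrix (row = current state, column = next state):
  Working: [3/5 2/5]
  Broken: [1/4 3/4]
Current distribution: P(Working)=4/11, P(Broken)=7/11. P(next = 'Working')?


P(next=Working) = Σᵢ P(now=i)×P(i→Working)
= 4/11×3/5 + 7/11×1/4
= 12/55 + 7/44 = 83/220

P = 83/220 ≈ 0.3773


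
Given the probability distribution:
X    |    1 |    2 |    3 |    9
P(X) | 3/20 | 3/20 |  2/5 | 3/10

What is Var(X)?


E[X] = 87/20
E[X²] = 573/20
Var(X) = E[X²] - (E[X])² = 573/20 - 7569/400 = 3891/400

Var(X) = 3891/400 ≈ 9.7275


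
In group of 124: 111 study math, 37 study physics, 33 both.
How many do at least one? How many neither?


|A∪B| = 111+37-33 = 115
Neither = 124-115 = 9

At least one: 115; Neither: 9


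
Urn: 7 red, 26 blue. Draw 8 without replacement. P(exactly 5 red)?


Hypergeometric: C(7,5)×C(26,3)/C(33,8)
= 21×2600/13884156 = 350/89001

P(X=5) = 350/89001 ≈ 0.39%


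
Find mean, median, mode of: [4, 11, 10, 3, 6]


Sorted: [3, 4, 6, 10, 11]
Mean = 34/5
Median = 6
Freq: {4: 1, 11: 1, 10: 1, 3: 1, 6: 1}
Mode: No mode

Mean=34/5, Median=6, Mode=No mode


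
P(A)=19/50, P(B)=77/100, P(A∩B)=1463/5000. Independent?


P(A)×P(B) = 1463/5000
P(A∩B) = 1463/5000
Equal ✓ → Independent

Yes, independent


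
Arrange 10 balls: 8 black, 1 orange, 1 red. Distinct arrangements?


10!/(8!×1!×1!) = 90

90


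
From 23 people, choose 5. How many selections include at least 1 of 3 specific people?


Complement: C(23,5) - C(20,5) = 33649 - 15504 = 18145

18145


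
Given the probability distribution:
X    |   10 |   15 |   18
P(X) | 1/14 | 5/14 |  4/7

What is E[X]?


E[X] = Σ x·P(X=x)
= (10)×(1/14) + (15)×(5/14) + (18)×(4/7)
= 229/14

E[X] = 229/14


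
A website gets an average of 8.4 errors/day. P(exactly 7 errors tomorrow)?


Poisson(λ=8.4): P(X=7) = e^(-λ)×λ^k/k!
= e^(-8.4) × 8.4^7 / 7!
≈ 0.0002248673242 × 2950903.46557 / 5040 ≈ 0.131659

P(X=7) ≈ 0.131659 ≈ 13.17%


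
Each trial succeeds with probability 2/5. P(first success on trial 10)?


Geometric: P(X=10) = (1-p)^(k-1)×p = (3/5)^9×2/5 = 39366/9765625

P(X=10) = 39366/9765625 ≈ 0.40%


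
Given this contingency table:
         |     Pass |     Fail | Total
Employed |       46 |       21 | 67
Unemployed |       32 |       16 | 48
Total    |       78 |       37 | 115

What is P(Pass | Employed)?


P(Pass | Employed) = 46/(46+21) = 46/67

P(Pass|Employed) = 46/67 ≈ 68.66%


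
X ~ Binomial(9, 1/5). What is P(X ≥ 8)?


P(X ≥ 8) = Σ P(X=i) for i=8..9
P(X=8) = 36/1953125
P(X=9) = 1/1953125
Sum = 37/1953125

P(X ≥ 8) = 37/1953125 ≈ 0.00%


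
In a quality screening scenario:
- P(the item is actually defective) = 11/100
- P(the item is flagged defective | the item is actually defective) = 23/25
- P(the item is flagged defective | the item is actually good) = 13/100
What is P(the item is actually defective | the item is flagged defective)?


Using Bayes' theorem:
P(A|B) = P(B|A)·P(A) / P(B)

P(the item is flagged defective) = 23/25 × 11/100 + 13/100 × 89/100
= 253/2500 + 1157/10000 = 2169/10000

P(the item is actually defective|the item is flagged defective) = (253/2500) / (2169/10000) = 1012/2169

P(the item is actually defective|the item is flagged defective) = 1012/2169 ≈ 46.66%


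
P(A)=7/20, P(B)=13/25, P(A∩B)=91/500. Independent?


P(A)×P(B) = 91/500
P(A∩B) = 91/500
Equal ✓ → Independent

Yes, independent


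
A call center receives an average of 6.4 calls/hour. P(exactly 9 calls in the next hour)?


Poisson(λ=6.4): P(X=9) = e^(-λ)×λ^k/k!
= e^(-6.4) × 6.4^9 / 9!
≈ 0.001661557273 × 18014398.5095 / 362880 ≈ 0.082484

P(X=9) ≈ 0.082484 ≈ 8.25%


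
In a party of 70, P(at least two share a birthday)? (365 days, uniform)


P(all different) = Π(365-i)/365 for i=0..69
= 0.000840
P(match) = 1 - 0.000840 = 0.999160

P ≈ 0.9992 ≈ 99.92%


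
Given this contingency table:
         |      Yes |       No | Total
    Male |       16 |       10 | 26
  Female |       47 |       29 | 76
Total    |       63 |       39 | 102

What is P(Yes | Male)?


P(Yes | Male) = 16/(16+10) = 16/26 = 8/13

P(Yes|Male) = 8/13 ≈ 61.54%


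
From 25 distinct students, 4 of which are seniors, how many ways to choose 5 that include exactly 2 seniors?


Choose 2 of the 4 seniors and 3 of the other 21 students:
C(4,2)×C(21,3) = 6×1330 = 7980

7980


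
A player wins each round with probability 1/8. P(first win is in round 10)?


Geometric: P(X=10) = (1-p)^(k-1)×p = (7/8)^9×1/8 = 40353607/1073741824

P(X=10) = 40353607/1073741824 ≈ 3.76%


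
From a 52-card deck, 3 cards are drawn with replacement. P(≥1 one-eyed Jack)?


P(not a one-eyed Jack) = 50/52 = 25/26
P(none in 3 draws) = (25/26)^3 = 15625/17576
P(≥1 one-eyed Jack) = 1 - 15625/17576 = 1951/17576

P = 1951/17576 ≈ 11.10%


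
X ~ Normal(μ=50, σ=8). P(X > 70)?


z = (70-50)/8 = 2.5
P(X > 70) = 1 - P(Z ≤ 2.5) = 1 - 0.9938 = 0.0062

P(X > 70) ≈ 0.0062


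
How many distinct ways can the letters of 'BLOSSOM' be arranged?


Letters: 7, freq: {'B': 1, 'L': 1, 'O': 2, 'S': 2, 'M': 1}
7!/(1!×1!×2!×2!×1!) = 5040/4 = 1260

1260


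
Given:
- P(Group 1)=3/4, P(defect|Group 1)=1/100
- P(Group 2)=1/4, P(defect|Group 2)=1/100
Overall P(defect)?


P(B) = Σ P(B|Aᵢ)×P(Aᵢ)
  1/100×3/4 = 3/400
  1/100×1/4 = 1/400
Sum = 1/100

P(defect) = 1/100 ≈ 1.00%


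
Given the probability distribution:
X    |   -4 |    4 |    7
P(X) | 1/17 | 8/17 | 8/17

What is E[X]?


E[X] = Σ x·P(X=x)
= (-4)×(1/17) + (4)×(8/17) + (7)×(8/17)
= 84/17

E[X] = 84/17


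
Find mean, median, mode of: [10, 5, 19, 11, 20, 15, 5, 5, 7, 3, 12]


Sorted: [3, 5, 5, 5, 7, 10, 11, 12, 15, 19, 20]
Mean = 112/11
Median = 10
Freq: {10: 1, 5: 3, 19: 1, 11: 1, 20: 1, 15: 1, 7: 1, 3: 1, 12: 1}
Mode: [5]

Mean=112/11, Median=10, Mode=5


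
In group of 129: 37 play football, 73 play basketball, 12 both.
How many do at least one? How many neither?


|A∪B| = 37+73-12 = 98
Neither = 129-98 = 31

At least one: 98; Neither: 31


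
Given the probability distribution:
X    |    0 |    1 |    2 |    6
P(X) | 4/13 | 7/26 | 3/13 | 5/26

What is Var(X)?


E[X] = 49/26
E[X²] = 211/26
Var(X) = E[X²] - (E[X])² = 211/26 - 2401/676 = 3085/676

Var(X) = 3085/676 ≈ 4.5636


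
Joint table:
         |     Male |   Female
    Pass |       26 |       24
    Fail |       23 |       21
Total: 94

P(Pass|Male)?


P(Pass|Male) = 26/(26+23) = 26/49

P = 26/49 ≈ 53.06%


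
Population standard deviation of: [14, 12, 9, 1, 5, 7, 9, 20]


Mean = 77/8
  (14-77/8)²=1225/64
  (12-77/8)²=361/64
  (9-77/8)²=25/64
  (1-77/8)²=4761/64
  (5-77/8)²=1369/64
  (7-77/8)²=441/64
  (9-77/8)²=25/64
  (20-77/8)²=6889/64
Σ(x-μ)² = 1887/8
σ² = (1887/8)/8 = 1887/64

σ = √(1887/64) ≈ 5.4300


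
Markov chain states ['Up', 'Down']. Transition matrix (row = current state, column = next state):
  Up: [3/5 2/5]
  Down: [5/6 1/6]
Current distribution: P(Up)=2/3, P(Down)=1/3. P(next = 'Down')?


P(next=Down) = Σᵢ P(now=i)×P(i→Down)
= 2/3×2/5 + 1/3×1/6
= 4/15 + 1/18 = 29/90

P = 29/90 ≈ 0.3222


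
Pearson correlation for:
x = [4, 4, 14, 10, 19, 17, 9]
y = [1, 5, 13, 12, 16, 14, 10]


n=7, Σx=77, Σy=71, Σxy=958, Σx²=1059, Σy²=891
r = (7×958 - 77×71)/√((7×1059 - 77²)(7×891 - 71²))
= 1239/√(1484×1196) = 1239/√1774864 ≈ 1239/1332.2402 ≈ 0.9300

r ≈ 0.9300


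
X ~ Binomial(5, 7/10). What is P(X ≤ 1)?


P(X ≤ 1) = Σ P(X=i) for i=0..1
P(X=0) = 243/100000
P(X=1) = 567/20000
Sum = 1539/50000

P(X ≤ 1) = 1539/50000 ≈ 3.08%


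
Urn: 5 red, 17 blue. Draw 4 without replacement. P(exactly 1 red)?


Hypergeometric: C(5,1)×C(17,3)/C(22,4)
= 5×680/7315 = 680/1463

P(X=1) = 680/1463 ≈ 46.48%


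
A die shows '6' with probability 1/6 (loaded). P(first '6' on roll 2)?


Geometric: P(X=2) = (1-p)^(k-1)×p = (5/6)^1×1/6 = 5/36

P(X=2) = 5/36 ≈ 13.89%


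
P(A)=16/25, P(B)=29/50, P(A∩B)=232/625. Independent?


P(A)×P(B) = 232/625
P(A∩B) = 232/625
Equal ✓ → Independent

Yes, independent


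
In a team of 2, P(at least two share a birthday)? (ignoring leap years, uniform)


P(all different) = Π(365-i)/365 for i=0..1
= 0.997260
P(match) = 1 - 0.997260 = 0.002740

P ≈ 0.0027 ≈ 0.27%


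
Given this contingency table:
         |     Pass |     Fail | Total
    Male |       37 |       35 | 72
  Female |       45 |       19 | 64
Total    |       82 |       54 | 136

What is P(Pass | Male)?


P(Pass | Male) = 37/(37+35) = 37/72

P(Pass|Male) = 37/72 ≈ 51.39%


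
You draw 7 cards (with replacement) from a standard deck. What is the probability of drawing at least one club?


P(not a club) = 39/52 = 3/4
P(none in 7 draws) = (3/4)^7 = 2187/16384
P(≥1 club) = 1 - 2187/16384 = 14197/16384

P = 14197/16384 ≈ 86.65%


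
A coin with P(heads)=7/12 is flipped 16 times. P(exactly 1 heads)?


Binomial: P(X=1) = C(16,1)×p^1×(1-p)^15
= 16 × 7/12 × 30517578125/15407021574586368 = 213623046875/11555266180939776

P(X=1) = 213623046875/11555266180939776 ≈ 0.00%


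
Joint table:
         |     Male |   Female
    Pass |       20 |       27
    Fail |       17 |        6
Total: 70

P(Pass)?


P(Pass) = (20+27)/70 = 47/70

P(Pass) = 47/70 ≈ 67.14%


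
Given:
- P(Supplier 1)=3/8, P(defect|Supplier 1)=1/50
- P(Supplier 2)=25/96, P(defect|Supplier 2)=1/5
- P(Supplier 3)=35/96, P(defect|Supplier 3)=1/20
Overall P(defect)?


P(B) = Σ P(B|Aᵢ)×P(Aᵢ)
  1/50×3/8 = 3/400
  1/5×25/96 = 5/96
  1/20×35/96 = 7/384
Sum = 249/3200

P(defect) = 249/3200 ≈ 7.78%


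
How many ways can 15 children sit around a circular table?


Circular arrangements of 15 distinct objects: fix one position to break rotational symmetry.
(n-1)! = 14! = 87178291200

87178291200


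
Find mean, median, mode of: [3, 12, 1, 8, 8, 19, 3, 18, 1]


Sorted: [1, 1, 3, 3, 8, 8, 12, 18, 19]
Mean = 73/9
Median = 8
Freq: {3: 2, 12: 1, 1: 2, 8: 2, 19: 1, 18: 1}
Mode: [1, 3, 8]

Mean=73/9, Median=8, Mode=[1, 3, 8]


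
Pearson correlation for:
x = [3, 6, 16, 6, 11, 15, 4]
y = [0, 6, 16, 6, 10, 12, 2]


n=7, Σx=61, Σy=52, Σxy=626, Σx²=699, Σy²=576
r = (7×626 - 61×52)/√((7×699 - 61²)(7×576 - 52²))
= 1210/√(1172×1328) = 1210/√1556416 ≈ 1210/1247.5640 ≈ 0.9699

r ≈ 0.9699


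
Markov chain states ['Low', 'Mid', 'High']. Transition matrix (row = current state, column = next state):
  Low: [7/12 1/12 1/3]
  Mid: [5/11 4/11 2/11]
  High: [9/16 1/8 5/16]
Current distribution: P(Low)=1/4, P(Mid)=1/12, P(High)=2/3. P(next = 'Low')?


P(next=Low) = Σᵢ P(now=i)×P(i→Low)
= 1/4×7/12 + 1/12×5/11 + 2/3×9/16
= 7/48 + 5/132 + 3/8 = 295/528

P = 295/528 ≈ 0.5587


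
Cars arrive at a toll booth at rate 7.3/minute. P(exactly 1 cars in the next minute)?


Poisson(λ=7.3): P(X=1) = e^(-λ)×λ^k/k!
= e^(-7.3) × 7.3^1 / 1!
≈ 0.0006755387752 × 7.3 / 1 ≈ 0.004931

P(X=1) ≈ 0.004931 ≈ 0.49%


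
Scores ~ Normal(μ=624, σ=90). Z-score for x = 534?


z = (x - μ)/σ = (534 - 624)/90 = -1.0

z = -1.0


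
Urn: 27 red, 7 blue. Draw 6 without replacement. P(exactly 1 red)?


Hypergeometric: C(27,1)×C(7,5)/C(34,6)
= 27×21/1344904 = 567/1344904

P(X=1) = 567/1344904 ≈ 0.04%


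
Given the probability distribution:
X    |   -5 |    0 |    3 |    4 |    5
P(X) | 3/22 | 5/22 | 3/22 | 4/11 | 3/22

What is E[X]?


E[X] = Σ x·P(X=x)
= (-5)×(3/22) + (0)×(5/22) + (3)×(3/22) + (4)×(4/11) + (5)×(3/22)
= 41/22

E[X] = 41/22


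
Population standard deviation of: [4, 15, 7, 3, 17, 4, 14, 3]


Mean = 67/8
  (4-67/8)²=1225/64
  (15-67/8)²=2809/64
  (7-67/8)²=121/64
  (3-67/8)²=1849/64
  (17-67/8)²=4761/64
  (4-67/8)²=1225/64
  (14-67/8)²=2025/64
  (3-67/8)²=1849/64
Σ(x-μ)² = 1983/8
σ² = (1983/8)/8 = 1983/64

σ = √(1983/64) ≈ 5.5664


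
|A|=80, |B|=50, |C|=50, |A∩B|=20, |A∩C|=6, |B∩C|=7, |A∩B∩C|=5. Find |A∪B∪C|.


|A∪B∪C| = 80+50+50-20-6-7+5 = 152

|A∪B∪C| = 152


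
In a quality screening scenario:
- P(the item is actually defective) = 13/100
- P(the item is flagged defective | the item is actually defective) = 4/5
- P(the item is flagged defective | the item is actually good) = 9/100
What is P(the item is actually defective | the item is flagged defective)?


Using Bayes' theorem:
P(A|B) = P(B|A)·P(A) / P(B)

P(the item is flagged defective) = 4/5 × 13/100 + 9/100 × 87/100
= 13/125 + 783/10000 = 1823/10000

P(the item is actually defective|the item is flagged defective) = (13/125) / (1823/10000) = 1040/1823

P(the item is actually defective|the item is flagged defective) = 1040/1823 ≈ 57.05%


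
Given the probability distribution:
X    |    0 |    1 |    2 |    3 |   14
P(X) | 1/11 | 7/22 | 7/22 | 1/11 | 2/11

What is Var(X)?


E[X] = 83/22
E[X²] = 837/22
Var(X) = E[X²] - (E[X])² = 837/22 - 6889/484 = 11525/484

Var(X) = 11525/484 ≈ 23.8120


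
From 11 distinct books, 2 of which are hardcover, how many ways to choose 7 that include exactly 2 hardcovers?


Choose 2 of the 2 hardcovers and 5 of the other 9 books:
C(2,2)×C(9,5) = 1×126 = 126

126


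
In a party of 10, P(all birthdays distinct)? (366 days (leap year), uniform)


P(all different) = Π(366-i)/366 for i=0..9
= (366/366)×(365/366)×...×(357/366)
= 0.883355

P ≈ 0.8834 ≈ 88.34%


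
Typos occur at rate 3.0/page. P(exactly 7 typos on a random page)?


Poisson(λ=3.0): P(X=7) = e^(-λ)×λ^k/k!
= e^(-3.0) × 3.0^7 / 7!
≈ 0.04978706837 × 2187 / 5040 ≈ 0.021604

P(X=7) ≈ 0.021604 ≈ 2.16%


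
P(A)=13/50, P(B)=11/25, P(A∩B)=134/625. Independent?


P(A)×P(B) = 143/1250
P(A∩B) = 134/625
Not equal → NOT independent

No, not independent


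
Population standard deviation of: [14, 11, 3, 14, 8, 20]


Mean = 70/6 = 35/3
  (14-35/3)²=49/9
  (11-35/3)²=4/9
  (3-35/3)²=676/9
  (14-35/3)²=49/9
  (8-35/3)²=121/9
  (20-35/3)²=625/9
Σ(x-μ)² = 508/3
σ² = (508/3)/6 = 254/9

σ = √(254/9) ≈ 5.3125


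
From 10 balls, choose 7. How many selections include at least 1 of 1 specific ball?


Complement: C(10,7) - C(9,7) = 120 - 36 = 84

84


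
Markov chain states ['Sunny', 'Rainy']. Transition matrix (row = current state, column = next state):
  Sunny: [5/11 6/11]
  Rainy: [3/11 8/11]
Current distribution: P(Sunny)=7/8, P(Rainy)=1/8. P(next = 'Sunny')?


P(next=Sunny) = Σᵢ P(now=i)×P(i→Sunny)
= 7/8×5/11 + 1/8×3/11
= 35/88 + 3/88 = 19/44

P = 19/44 ≈ 0.4318


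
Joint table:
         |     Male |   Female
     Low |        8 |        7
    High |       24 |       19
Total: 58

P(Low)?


P(Low) = (8+7)/58 = 15/58

P(Low) = 15/58 ≈ 25.86%


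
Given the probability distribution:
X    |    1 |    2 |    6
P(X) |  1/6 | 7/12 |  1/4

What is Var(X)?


E[X] = 17/6
E[X²] = 23/2
Var(X) = E[X²] - (E[X])² = 23/2 - 289/36 = 125/36

Var(X) = 125/36 ≈ 3.4722


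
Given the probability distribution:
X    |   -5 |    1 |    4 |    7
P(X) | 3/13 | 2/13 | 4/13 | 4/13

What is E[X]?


E[X] = Σ x·P(X=x)
= (-5)×(3/13) + (1)×(2/13) + (4)×(4/13) + (7)×(4/13)
= 31/13

E[X] = 31/13


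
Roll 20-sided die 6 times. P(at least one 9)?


P(no 9)^6 = (19/20)^6 = 47045881/64000000
P(≥1) = 1 - 47045881/64000000 = 16954119/64000000

P = 16954119/64000000 ≈ 26.49%


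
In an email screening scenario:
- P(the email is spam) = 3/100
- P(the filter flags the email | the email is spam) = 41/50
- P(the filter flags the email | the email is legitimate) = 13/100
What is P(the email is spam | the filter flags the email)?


Using Bayes' theorem:
P(A|B) = P(B|A)·P(A) / P(B)

P(the filter flags the email) = 41/50 × 3/100 + 13/100 × 97/100
= 123/5000 + 1261/10000 = 1507/10000

P(the email is spam|the filter flags the email) = (123/5000) / (1507/10000) = 246/1507

P(the email is spam|the filter flags the email) = 246/1507 ≈ 16.32%


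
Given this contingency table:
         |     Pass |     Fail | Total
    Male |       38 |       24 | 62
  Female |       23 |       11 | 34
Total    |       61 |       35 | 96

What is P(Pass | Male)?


P(Pass | Male) = 38/(38+24) = 38/62 = 19/31

P(Pass|Male) = 19/31 ≈ 61.29%


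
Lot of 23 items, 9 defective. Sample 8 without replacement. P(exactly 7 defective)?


Hypergeometric: C(9,7)×C(14,1)/C(23,8)
= 36×14/490314 = 84/81719

P(X=7) = 84/81719 ≈ 0.10%


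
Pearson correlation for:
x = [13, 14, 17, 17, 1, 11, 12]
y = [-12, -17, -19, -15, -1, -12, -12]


n=7, Σx=85, Σy=-88, Σxy=-1249, Σx²=1209, Σy²=1308
r = (7×(-1249) - 85×(-88))/√((7×1209 - 85²)(7×1308 - (-88)²))
= -1263/√(1238×1412) = -1263/√1748056 ≈ -1263/1322.1407 ≈ -0.9553

r ≈ -0.9553


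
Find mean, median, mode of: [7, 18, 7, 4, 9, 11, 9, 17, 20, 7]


Sorted: [4, 7, 7, 7, 9, 9, 11, 17, 18, 20]
Mean = 109/10
Median = 9
Freq: {7: 3, 18: 1, 4: 1, 9: 2, 11: 1, 17: 1, 20: 1}
Mode: [7]

Mean=109/10, Median=9, Mode=7


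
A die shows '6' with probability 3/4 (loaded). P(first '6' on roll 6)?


Geometric: P(X=6) = (1-p)^(k-1)×p = (1/4)^5×3/4 = 3/4096

P(X=6) = 3/4096 ≈ 0.07%


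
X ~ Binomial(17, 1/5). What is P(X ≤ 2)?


P(X ≤ 2) = Σ P(X=i) for i=0..2
P(X=0) = 17179869184/762939453125
P(X=1) = 73014444032/762939453125
P(X=2) = 146028888064/762939453125
Sum = 47244640256/152587890625

P(X ≤ 2) = 47244640256/152587890625 ≈ 30.96%


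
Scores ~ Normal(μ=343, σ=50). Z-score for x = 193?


z = (x - μ)/σ = (193 - 343)/50 = -3.0

z = -3.0


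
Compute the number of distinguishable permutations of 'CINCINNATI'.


Letters: 10, freq: {'C': 2, 'I': 3, 'N': 3, 'A': 1, 'T': 1}
10!/(2!×3!×3!×1!×1!) = 3628800/72 = 50400

50400


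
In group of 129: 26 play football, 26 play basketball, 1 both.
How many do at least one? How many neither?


|A∪B| = 26+26-1 = 51
Neither = 129-51 = 78

At least one: 51; Neither: 78


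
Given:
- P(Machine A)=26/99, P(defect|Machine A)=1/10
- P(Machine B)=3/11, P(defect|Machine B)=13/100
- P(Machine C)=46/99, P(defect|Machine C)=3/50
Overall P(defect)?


P(B) = Σ P(B|Aᵢ)×P(Aᵢ)
  1/10×26/99 = 13/495
  13/100×3/11 = 39/1100
  3/50×46/99 = 23/825
Sum = 887/9900

P(defect) = 887/9900 ≈ 8.96%


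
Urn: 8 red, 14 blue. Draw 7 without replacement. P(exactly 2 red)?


Hypergeometric: C(8,2)×C(14,5)/C(22,7)
= 28×2002/170544 = 637/1938

P(X=2) = 637/1938 ≈ 32.87%


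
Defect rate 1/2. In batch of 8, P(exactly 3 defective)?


Binomial: P(X=3) = C(8,3)×p^3×(1-p)^5
= 56 × 1/8 × 1/32 = 7/32

P(X=3) = 7/32 ≈ 21.88%


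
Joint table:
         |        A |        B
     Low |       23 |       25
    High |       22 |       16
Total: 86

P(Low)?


P(Low) = (23+25)/86 = 48/86 = 24/43

P(Low) = 24/43 ≈ 55.81%


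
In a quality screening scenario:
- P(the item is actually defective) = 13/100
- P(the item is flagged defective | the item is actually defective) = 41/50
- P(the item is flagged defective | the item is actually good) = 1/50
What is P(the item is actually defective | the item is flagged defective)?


Using Bayes' theorem:
P(A|B) = P(B|A)·P(A) / P(B)

P(the item is flagged defective) = 41/50 × 13/100 + 1/50 × 87/100
= 533/5000 + 87/5000 = 31/250

P(the item is actually defective|the item is flagged defective) = (533/5000) / (31/250) = 533/620

P(the item is actually defective|the item is flagged defective) = 533/620 ≈ 85.97%


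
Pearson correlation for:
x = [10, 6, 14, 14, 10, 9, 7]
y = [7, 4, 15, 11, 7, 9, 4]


n=7, Σx=70, Σy=57, Σxy=637, Σx²=758, Σy²=557
r = (7×637 - 70×57)/√((7×758 - 70²)(7×557 - 57²))
= 469/√(406×650) = 469/√263900 ≈ 469/513.7120 ≈ 0.9130

r ≈ 0.9130


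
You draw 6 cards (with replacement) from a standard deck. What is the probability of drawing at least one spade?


P(not a spade) = 39/52 = 3/4
P(none in 6 draws) = (3/4)^6 = 729/4096
P(≥1 spade) = 1 - 729/4096 = 3367/4096

P = 3367/4096 ≈ 82.20%


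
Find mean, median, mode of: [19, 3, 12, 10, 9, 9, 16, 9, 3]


Sorted: [3, 3, 9, 9, 9, 10, 12, 16, 19]
Mean = 90/9 = 10
Median = 9
Freq: {19: 1, 3: 2, 12: 1, 10: 1, 9: 3, 16: 1}
Mode: [9]

Mean=10, Median=9, Mode=9


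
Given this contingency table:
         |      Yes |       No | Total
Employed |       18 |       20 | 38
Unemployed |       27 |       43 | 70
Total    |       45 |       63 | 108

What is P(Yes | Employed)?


P(Yes | Employed) = 18/(18+20) = 18/38 = 9/19

P(Yes|Employed) = 9/19 ≈ 47.37%


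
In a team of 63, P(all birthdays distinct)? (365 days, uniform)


P(all different) = Π(365-i)/365 for i=0..62
= (365/365)×(364/365)×...×(303/365)
= 0.003396

P ≈ 0.0034 ≈ 0.34%


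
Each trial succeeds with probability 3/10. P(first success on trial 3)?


Geometric: P(X=3) = (1-p)^(k-1)×p = (7/10)^2×3/10 = 147/1000

P(X=3) = 147/1000 ≈ 14.70%


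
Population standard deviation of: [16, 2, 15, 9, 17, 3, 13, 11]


Mean = 86/8 = 43/4
  (16-43/4)²=441/16
  (2-43/4)²=1225/16
  (15-43/4)²=289/16
  (9-43/4)²=49/16
  (17-43/4)²=625/16
  (3-43/4)²=961/16
  (13-43/4)²=81/16
  (11-43/4)²=1/16
Σ(x-μ)² = 459/2
σ² = (459/2)/8 = 459/16

σ = √(459/16) ≈ 5.3561


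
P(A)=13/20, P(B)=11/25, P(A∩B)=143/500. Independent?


P(A)×P(B) = 143/500
P(A∩B) = 143/500
Equal ✓ → Independent

Yes, independent


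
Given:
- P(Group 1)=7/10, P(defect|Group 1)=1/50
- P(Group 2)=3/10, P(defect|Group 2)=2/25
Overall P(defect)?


P(B) = Σ P(B|Aᵢ)×P(Aᵢ)
  1/50×7/10 = 7/500
  2/25×3/10 = 3/125
Sum = 19/500

P(defect) = 19/500 ≈ 3.80%


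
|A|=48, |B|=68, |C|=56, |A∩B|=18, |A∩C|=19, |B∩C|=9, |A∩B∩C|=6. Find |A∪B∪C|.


|A∪B∪C| = 48+68+56-18-19-9+6 = 132

|A∪B∪C| = 132


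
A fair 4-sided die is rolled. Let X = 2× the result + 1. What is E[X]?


E[die] = (1+4)/2 = 5/2
E[X] = 2×5/2 + 1 = 6

E[X] = 6


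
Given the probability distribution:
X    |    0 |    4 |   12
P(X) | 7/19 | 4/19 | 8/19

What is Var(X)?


E[X] = 112/19
E[X²] = 64
Var(X) = E[X²] - (E[X])² = 64 - 12544/361 = 10560/361

Var(X) = 10560/361 ≈ 29.2521


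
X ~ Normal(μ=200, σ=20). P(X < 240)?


z = (240-200)/20 = 2.0
P(Z < 2.0) = 0.9772

P(X < 240) ≈ 0.9772


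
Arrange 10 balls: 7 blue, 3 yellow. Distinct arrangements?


10!/(7!×3!) = 120

120


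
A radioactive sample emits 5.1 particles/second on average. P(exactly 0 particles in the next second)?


Poisson(λ=5.1): P(X=0) = e^(-λ)×λ^k/k!
= e^(-5.1) × 5.1^0 / 0!
≈ 0.006096746566 × 1 / 1 ≈ 0.006097

P(X=0) ≈ 0.006097 ≈ 0.61%


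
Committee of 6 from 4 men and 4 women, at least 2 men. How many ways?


Count by #men:
  2M,4W: C(4,2)×C(4,4)=6
  3M,3W: C(4,3)×C(4,3)=16
  4M,2W: C(4,4)×C(4,2)=6
Total = 28

28


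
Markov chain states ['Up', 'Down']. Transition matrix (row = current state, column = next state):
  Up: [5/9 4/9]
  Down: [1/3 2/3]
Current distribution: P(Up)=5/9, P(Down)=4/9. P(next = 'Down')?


P(next=Down) = Σᵢ P(now=i)×P(i→Down)
= 5/9×4/9 + 4/9×2/3
= 20/81 + 8/27 = 44/81

P = 44/81 ≈ 0.5432


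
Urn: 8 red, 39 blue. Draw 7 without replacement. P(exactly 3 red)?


Hypergeometric: C(8,3)×C(39,4)/C(47,7)
= 56×82251/62891499 = 1535352/20963833

P(X=3) = 1535352/20963833 ≈ 7.32%


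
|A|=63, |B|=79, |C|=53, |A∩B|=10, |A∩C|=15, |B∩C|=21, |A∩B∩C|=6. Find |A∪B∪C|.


|A∪B∪C| = 63+79+53-10-15-21+6 = 155

|A∪B∪C| = 155


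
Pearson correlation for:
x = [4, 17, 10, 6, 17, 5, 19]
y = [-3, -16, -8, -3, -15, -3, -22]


n=7, Σx=78, Σy=-70, Σxy=-1070, Σx²=1116, Σy²=1056
r = (7×(-1070) - 78×(-70))/√((7×1116 - 78²)(7×1056 - (-70)²))
= -2030/√(1728×2492) = -2030/√4306176 ≈ -2030/2075.1328 ≈ -0.9783

r ≈ -0.9783


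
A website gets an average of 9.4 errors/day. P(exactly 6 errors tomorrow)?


Poisson(λ=9.4): P(X=6) = e^(-λ)×λ^k/k!
= e^(-9.4) × 9.4^6 / 6!
≈ 8.272406556e-05 × 689869.781056 / 720 ≈ 0.079262

P(X=6) ≈ 0.079262 ≈ 7.93%


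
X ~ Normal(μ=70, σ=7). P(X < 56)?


z = (56-70)/7 = -2.0
P(Z < -2.0) = 0.0228

P(X < 56) ≈ 0.0228


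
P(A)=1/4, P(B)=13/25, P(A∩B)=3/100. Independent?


P(A)×P(B) = 13/100
P(A∩B) = 3/100
Not equal → NOT independent

No, not independent


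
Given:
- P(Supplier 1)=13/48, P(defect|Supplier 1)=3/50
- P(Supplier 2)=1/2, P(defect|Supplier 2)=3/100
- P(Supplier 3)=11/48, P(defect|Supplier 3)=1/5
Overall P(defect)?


P(B) = Σ P(B|Aᵢ)×P(Aᵢ)
  3/50×13/48 = 13/800
  3/100×1/2 = 3/200
  1/5×11/48 = 11/240
Sum = 37/480

P(defect) = 37/480 ≈ 7.71%


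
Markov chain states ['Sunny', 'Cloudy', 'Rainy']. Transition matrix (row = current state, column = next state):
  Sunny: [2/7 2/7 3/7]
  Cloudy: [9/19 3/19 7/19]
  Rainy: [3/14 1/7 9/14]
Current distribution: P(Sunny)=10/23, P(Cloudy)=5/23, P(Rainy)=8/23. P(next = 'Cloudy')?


P(next=Cloudy) = Σᵢ P(now=i)×P(i→Cloudy)
= 10/23×2/7 + 5/23×3/19 + 8/23×1/7
= 20/161 + 15/437 + 8/161 = 91/437

P = 91/437 ≈ 0.2082


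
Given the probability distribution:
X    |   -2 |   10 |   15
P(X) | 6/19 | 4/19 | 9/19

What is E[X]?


E[X] = Σ x·P(X=x)
= (-2)×(6/19) + (10)×(4/19) + (15)×(9/19)
= 163/19

E[X] = 163/19


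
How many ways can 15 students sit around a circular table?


Circular arrangements of 15 distinct objects: fix one position to break rotational symmetry.
(n-1)! = 14! = 87178291200

87178291200


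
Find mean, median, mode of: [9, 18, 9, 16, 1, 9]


Sorted: [1, 9, 9, 9, 16, 18]
Mean = 62/6 = 31/3
Median = 9
Freq: {9: 3, 18: 1, 16: 1, 1: 1}
Mode: [9]

Mean=31/3, Median=9, Mode=9


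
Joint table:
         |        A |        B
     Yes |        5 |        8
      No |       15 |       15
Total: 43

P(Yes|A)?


P(Yes|A) = 5/(5+15) = 5/20 = 1/4

P = 1/4 ≈ 25.00%


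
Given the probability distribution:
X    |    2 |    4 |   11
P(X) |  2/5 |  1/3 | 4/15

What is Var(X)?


E[X] = 76/15
E[X²] = 196/5
Var(X) = E[X²] - (E[X])² = 196/5 - 5776/225 = 3044/225

Var(X) = 3044/225 ≈ 13.5289


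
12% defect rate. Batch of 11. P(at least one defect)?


P(all good) = (22/25)^11 = 584318301411328/2384185791015625
P(≥1 defect) = 1799867489604297/2384185791015625

P = 1799867489604297/2384185791015625 ≈ 75.49%


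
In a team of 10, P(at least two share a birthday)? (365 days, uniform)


P(all different) = Π(365-i)/365 for i=0..9
= 0.883052
P(match) = 1 - 0.883052 = 0.116948

P ≈ 0.1169 ≈ 11.69%


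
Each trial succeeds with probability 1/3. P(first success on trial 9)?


Geometric: P(X=9) = (1-p)^(k-1)×p = (2/3)^8×1/3 = 256/19683

P(X=9) = 256/19683 ≈ 1.30%


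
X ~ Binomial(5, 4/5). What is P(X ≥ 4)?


P(X ≥ 4) = Σ P(X=i) for i=4..5
P(X=4) = 256/625
P(X=5) = 1024/3125
Sum = 2304/3125

P(X ≥ 4) = 2304/3125 ≈ 73.73%


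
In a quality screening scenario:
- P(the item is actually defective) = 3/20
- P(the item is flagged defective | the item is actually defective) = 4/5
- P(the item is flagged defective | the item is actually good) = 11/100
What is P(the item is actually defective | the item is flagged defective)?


Using Bayes' theorem:
P(A|B) = P(B|A)·P(A) / P(B)

P(the item is flagged defective) = 4/5 × 3/20 + 11/100 × 17/20
= 3/25 + 187/2000 = 427/2000

P(the item is actually defective|the item is flagged defective) = (3/25) / (427/2000) = 240/427

P(the item is actually defective|the item is flagged defective) = 240/427 ≈ 56.21%


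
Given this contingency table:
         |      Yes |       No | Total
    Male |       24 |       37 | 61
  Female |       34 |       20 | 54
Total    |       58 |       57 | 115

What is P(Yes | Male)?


P(Yes | Male) = 24/(24+37) = 24/61

P(Yes|Male) = 24/61 ≈ 39.34%


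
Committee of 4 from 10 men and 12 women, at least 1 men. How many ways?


Count by #men:
  1M,3W: C(10,1)×C(12,3)=2200
  2M,2W: C(10,2)×C(12,2)=2970
  3M,1W: C(10,3)×C(12,1)=1440
  4M,0W: C(10,4)×C(12,0)=210
Total = 6820

6820


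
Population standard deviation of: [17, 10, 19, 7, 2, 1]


Mean = 56/6 = 28/3
  (17-28/3)²=529/9
  (10-28/3)²=4/9
  (19-28/3)²=841/9
  (7-28/3)²=49/9
  (2-28/3)²=484/9
  (1-28/3)²=625/9
Σ(x-μ)² = 844/3
σ² = (844/3)/6 = 422/9

σ = √(422/9) ≈ 6.8475


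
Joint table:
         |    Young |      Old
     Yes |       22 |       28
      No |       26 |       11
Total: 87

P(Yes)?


P(Yes) = (22+28)/87 = 50/87

P(Yes) = 50/87 ≈ 57.47%


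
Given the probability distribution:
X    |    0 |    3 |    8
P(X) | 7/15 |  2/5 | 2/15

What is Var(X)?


E[X] = 34/15
E[X²] = 182/15
Var(X) = E[X²] - (E[X])² = 182/15 - 1156/225 = 1574/225

Var(X) = 1574/225 ≈ 6.9956


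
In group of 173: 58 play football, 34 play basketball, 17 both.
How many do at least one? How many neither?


|A∪B| = 58+34-17 = 75
Neither = 173-75 = 98

At least one: 75; Neither: 98


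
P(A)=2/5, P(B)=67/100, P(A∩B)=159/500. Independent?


P(A)×P(B) = 67/250
P(A∩B) = 159/500
Not equal → NOT independent

No, not independent


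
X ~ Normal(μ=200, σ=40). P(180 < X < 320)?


z₁=(180-200)/40=-0.5, z₂=(320-200)/40=3.0
P = Φ(3.0) - Φ(-0.5) = 0.998650 - 0.308538 = 0.690112 ≈ 0.6901

P(180 < X < 320) ≈ 0.6901


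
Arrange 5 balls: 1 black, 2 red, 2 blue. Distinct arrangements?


5!/(1!×2!×2!) = 30

30


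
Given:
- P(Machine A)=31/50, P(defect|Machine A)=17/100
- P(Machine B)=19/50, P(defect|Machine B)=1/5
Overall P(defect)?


P(B) = Σ P(B|Aᵢ)×P(Aᵢ)
  17/100×31/50 = 527/5000
  1/5×19/50 = 19/250
Sum = 907/5000

P(defect) = 907/5000 ≈ 18.14%


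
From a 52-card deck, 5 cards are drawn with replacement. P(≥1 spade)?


P(not a spade) = 39/52 = 3/4
P(none in 5 draws) = (3/4)^5 = 243/1024
P(≥1 spade) = 1 - 243/1024 = 781/1024

P = 781/1024 ≈ 76.27%


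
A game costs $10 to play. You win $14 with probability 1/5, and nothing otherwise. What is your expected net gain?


E[gain] = (14-10)×1/5 + (-10)×4/5
= 4/5 - 8 = -36/5

Expected net gain = $-36/5 ≈ $-7.20


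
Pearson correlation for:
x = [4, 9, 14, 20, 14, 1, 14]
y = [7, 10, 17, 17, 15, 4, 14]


n=7, Σx=76, Σy=84, Σxy=1106, Σx²=1086, Σy²=1164
r = (7×1106 - 76×84)/√((7×1086 - 76²)(7×1164 - 84²))
= 1358/√(1826×1092) = 1358/√1993992 ≈ 1358/1412.0878 ≈ 0.9617

r ≈ 0.9617


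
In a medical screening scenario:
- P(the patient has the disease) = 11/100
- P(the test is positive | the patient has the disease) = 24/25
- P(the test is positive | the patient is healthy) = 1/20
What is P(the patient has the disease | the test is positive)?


Using Bayes' theorem:
P(A|B) = P(B|A)·P(A) / P(B)

P(the test is positive) = 24/25 × 11/100 + 1/20 × 89/100
= 66/625 + 89/2000 = 1501/10000

P(the patient has the disease|the test is positive) = (66/625) / (1501/10000) = 1056/1501

P(the patient has the disease|the test is positive) = 1056/1501 ≈ 70.35%


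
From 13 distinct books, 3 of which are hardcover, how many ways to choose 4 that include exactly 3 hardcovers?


Choose 3 of the 3 hardcovers and 1 of the other 10 books:
C(3,3)×C(10,1) = 1×10 = 10

10


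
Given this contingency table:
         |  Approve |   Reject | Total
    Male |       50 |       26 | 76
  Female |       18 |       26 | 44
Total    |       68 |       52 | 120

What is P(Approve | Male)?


P(Approve | Male) = 50/(50+26) = 50/76 = 25/38

P(Approve|Male) = 25/38 ≈ 65.79%


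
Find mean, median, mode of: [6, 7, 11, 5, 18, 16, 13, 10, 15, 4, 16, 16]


Sorted: [4, 5, 6, 7, 10, 11, 13, 15, 16, 16, 16, 18]
Mean = 137/12
Median = 12
Freq: {6: 1, 7: 1, 11: 1, 5: 1, 18: 1, 16: 3, 13: 1, 10: 1, 15: 1, 4: 1}
Mode: [16]

Mean=137/12, Median=12, Mode=16


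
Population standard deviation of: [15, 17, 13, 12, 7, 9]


Mean = 73/6
  (15-73/6)²=289/36
  (17-73/6)²=841/36
  (13-73/6)²=25/36
  (12-73/6)²=1/36
  (7-73/6)²=961/36
  (9-73/6)²=361/36
Σ(x-μ)² = 413/6
σ² = (413/6)/6 = 413/36

σ = √(413/36) ≈ 3.3871


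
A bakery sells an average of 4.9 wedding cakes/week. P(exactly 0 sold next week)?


Poisson(λ=4.9): P(X=0) = e^(-λ)×λ^k/k!
= e^(-4.9) × 4.9^0 / 0!
≈ 0.007446583071 × 1 / 1 ≈ 0.007447

P(X=0) ≈ 0.007447 ≈ 0.74%


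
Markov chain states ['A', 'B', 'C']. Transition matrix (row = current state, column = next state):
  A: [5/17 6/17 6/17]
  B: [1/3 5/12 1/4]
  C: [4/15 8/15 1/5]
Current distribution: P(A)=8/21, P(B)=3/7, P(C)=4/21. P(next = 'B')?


P(next=B) = Σᵢ P(now=i)×P(i→B)
= 8/21×6/17 + 3/7×5/12 + 4/21×8/15
= 16/119 + 5/28 + 32/315 = 8881/21420

P = 8881/21420 ≈ 0.4146


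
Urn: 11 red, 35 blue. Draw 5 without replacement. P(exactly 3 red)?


Hypergeometric: C(11,3)×C(35,2)/C(46,5)
= 165×595/1370754 = 425/5934

P(X=3) = 425/5934 ≈ 7.16%


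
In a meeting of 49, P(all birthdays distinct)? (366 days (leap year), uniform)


P(all different) = Π(366-i)/366 for i=0..48
= (366/366)×(365/366)×...×(318/366)
= 0.034553

P ≈ 0.0346 ≈ 3.46%


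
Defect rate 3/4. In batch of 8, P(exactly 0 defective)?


Binomial: P(X=0) = C(8,0)×p^0×(1-p)^8
= 1 × 1 × 1/65536 = 1/65536

P(X=0) = 1/65536 ≈ 0.00%


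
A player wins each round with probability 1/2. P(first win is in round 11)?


Geometric: P(X=11) = (1-p)^(k-1)×p = (1/2)^10×1/2 = 1/2048

P(X=11) = 1/2048 ≈ 0.05%


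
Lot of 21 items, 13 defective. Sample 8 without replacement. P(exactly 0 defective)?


Hypergeometric: C(13,0)×C(8,8)/C(21,8)
= 1×1/203490 = 1/203490

P(X=0) = 1/203490 ≈ 0.00%


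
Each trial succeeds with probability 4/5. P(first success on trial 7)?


Geometric: P(X=7) = (1-p)^(k-1)×p = (1/5)^6×4/5 = 4/78125

P(X=7) = 4/78125 ≈ 0.01%


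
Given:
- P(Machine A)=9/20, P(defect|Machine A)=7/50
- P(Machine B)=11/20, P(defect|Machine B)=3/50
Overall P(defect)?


P(B) = Σ P(B|Aᵢ)×P(Aᵢ)
  7/50×9/20 = 63/1000
  3/50×11/20 = 33/1000
Sum = 12/125

P(defect) = 12/125 ≈ 9.60%


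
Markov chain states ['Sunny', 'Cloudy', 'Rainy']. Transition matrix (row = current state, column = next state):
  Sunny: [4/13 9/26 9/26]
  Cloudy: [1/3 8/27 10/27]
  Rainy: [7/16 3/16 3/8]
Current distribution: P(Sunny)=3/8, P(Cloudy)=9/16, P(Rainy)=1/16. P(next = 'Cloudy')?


P(next=Cloudy) = Σᵢ P(now=i)×P(i→Cloudy)
= 3/8×9/26 + 9/16×8/27 + 1/16×3/16
= 27/208 + 1/6 + 3/256 = 3077/9984

P = 3077/9984 ≈ 0.3082


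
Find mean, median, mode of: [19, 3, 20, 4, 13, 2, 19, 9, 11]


Sorted: [2, 3, 4, 9, 11, 13, 19, 19, 20]
Mean = 100/9
Median = 11
Freq: {19: 2, 3: 1, 20: 1, 4: 1, 13: 1, 2: 1, 9: 1, 11: 1}
Mode: [19]

Mean=100/9, Median=11, Mode=19


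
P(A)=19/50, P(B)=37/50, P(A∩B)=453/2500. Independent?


P(A)×P(B) = 703/2500
P(A∩B) = 453/2500
Not equal → NOT independent

No, not independent


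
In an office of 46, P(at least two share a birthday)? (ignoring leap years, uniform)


P(all different) = Π(365-i)/365 for i=0..45
= 0.051747
P(match) = 1 - 0.051747 = 0.948253

P ≈ 0.9483 ≈ 94.83%


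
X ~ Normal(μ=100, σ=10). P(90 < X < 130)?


z₁=(90-100)/10=-1.0, z₂=(130-100)/10=3.0
P = Φ(3.0) - Φ(-1.0) = 0.998650 - 0.158655 = 0.839995 ≈ 0.8400

P(90 < X < 130) ≈ 0.8400


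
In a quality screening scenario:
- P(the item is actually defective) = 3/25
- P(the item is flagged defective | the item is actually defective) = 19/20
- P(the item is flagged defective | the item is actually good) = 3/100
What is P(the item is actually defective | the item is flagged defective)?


Using Bayes' theorem:
P(A|B) = P(B|A)·P(A) / P(B)

P(the item is flagged defective) = 19/20 × 3/25 + 3/100 × 22/25
= 57/500 + 33/1250 = 351/2500

P(the item is actually defective|the item is flagged defective) = (57/500) / (351/2500) = 95/117

P(the item is actually defective|the item is flagged defective) = 95/117 ≈ 81.20%


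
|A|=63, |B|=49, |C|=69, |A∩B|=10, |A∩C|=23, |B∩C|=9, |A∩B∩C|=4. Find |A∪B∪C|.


|A∪B∪C| = 63+49+69-10-23-9+4 = 143

|A∪B∪C| = 143


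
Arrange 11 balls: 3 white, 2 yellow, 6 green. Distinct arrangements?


11!/(3!×2!×6!) = 4620

4620


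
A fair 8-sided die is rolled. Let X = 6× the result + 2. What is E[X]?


E[die] = (1+8)/2 = 9/2
E[X] = 6×9/2 + 2 = 29

E[X] = 29


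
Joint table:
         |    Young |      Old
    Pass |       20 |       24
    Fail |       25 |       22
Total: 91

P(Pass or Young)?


P(Pass∨Young) = P(Pass) + P(Young) - P(Pass∧Young)
= (44 + 45 - 20)/91 = 69/91

P = 69/91 ≈ 75.82%


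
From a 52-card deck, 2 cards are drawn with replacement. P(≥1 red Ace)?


P(not a red Ace) = 50/52 = 25/26
P(none in 2 draws) = (25/26)^2 = 625/676
P(≥1 red Ace) = 1 - 625/676 = 51/676

P = 51/676 ≈ 7.54%


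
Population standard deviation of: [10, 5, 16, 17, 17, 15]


Mean = 80/6 = 40/3
  (10-40/3)²=100/9
  (5-40/3)²=625/9
  (16-40/3)²=64/9
  (17-40/3)²=121/9
  (17-40/3)²=121/9
  (15-40/3)²=25/9
Σ(x-μ)² = 352/3
σ² = (352/3)/6 = 176/9

σ = √(176/9) ≈ 4.4222


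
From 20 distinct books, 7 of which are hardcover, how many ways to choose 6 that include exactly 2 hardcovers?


Choose 2 of the 7 hardcovers and 4 of the other 13 books:
C(7,2)×C(13,4) = 21×715 = 15015

15015


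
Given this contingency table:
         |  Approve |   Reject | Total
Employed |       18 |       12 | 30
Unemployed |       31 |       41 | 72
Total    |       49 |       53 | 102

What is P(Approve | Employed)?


P(Approve | Employed) = 18/(18+12) = 18/30 = 3/5

P(Approve|Employed) = 3/5 ≈ 60.00%
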